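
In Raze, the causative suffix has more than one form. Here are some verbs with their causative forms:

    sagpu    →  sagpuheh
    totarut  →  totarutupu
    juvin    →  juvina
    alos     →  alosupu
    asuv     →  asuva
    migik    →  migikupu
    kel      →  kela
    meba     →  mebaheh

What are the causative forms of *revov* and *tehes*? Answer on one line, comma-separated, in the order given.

Looking at the final sound of each stem: -upu when the stem ends in a voiceless consonant (*totarut*, *alos*, *migik*); -a when the stem ends in a voiced consonant (*juvin*, *asuv*, *kel*); -heh when the stem ends in a vowel (*sagpu*, *meba*).
The final sound of *revov* is /v/, which is a voiced consonant, so the suffix is -a, giving *revova*.
Since the final sound of *tehes* is /s/ (a voiceless consonant), it takes -upu, giving *tehesupu*.

revova, tehesupu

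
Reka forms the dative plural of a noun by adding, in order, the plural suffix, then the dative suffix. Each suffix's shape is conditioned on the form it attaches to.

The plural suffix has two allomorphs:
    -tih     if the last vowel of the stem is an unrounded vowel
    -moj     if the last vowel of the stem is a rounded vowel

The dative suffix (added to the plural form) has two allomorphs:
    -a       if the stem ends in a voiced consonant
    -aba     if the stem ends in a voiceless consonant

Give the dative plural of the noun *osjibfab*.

*osjibfab*: last vowel = /a/, an unrounded vowel → -tih → *osjibfabtih*.
Since the final consonant of the plural form *osjibfabtih* is /h/ (voiceless), it takes -aba, giving *osjibfabtihaba*.

osjibfabtihaba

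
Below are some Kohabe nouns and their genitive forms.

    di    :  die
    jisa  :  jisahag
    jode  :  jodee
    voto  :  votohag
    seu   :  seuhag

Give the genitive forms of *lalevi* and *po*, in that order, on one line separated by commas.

Looking at the last vowel of each stem: -e when the last vowel of the stem is a front vowel (*di*, *jode*); -hag when the last vowel of the stem is a back vowel (*jisa*, *voto*, *seu*).
*lalevi* — last vowel /i/ (a front vowel) → -e → *lalevie*.
Since the last vowel of *po* is /o/ (a back vowel), it takes -hag, giving *pohag*.

lalevie, pohag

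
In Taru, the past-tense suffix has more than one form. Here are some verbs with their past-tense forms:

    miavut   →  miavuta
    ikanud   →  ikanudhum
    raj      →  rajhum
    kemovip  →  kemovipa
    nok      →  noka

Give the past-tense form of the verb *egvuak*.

The pattern is voicing of the final consonant: -a when the stem ends in a voiceless consonant (*miavut*, *kemovip*, *nok*); -hum when the stem ends in a voiced consonant (*ikanud*, *raj*).
Since the final consonant of *egvuak* is /k/ (voiceless), it takes -a, giving *egvuaka*.

egvuaka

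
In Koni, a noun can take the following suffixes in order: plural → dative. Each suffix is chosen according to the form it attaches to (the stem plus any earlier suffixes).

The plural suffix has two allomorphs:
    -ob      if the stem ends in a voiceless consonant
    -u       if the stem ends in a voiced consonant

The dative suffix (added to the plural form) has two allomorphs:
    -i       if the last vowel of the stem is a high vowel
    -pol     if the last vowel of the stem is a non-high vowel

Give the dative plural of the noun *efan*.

efanui

*efan* — final consonant /n/ (voiced) → -u → *efanu*.
The plural form *efanu* — last vowel /u/ (a high vowel) → -i → *efanui*.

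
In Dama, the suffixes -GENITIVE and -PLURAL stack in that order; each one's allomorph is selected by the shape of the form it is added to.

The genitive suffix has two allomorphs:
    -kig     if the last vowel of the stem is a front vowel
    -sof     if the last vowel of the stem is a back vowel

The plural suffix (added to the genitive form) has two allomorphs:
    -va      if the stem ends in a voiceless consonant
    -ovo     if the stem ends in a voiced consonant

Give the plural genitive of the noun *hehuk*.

*hehuk*: last vowel = /u/, a back vowel → -sof → *hehuksof*.
The genitive form *hehuksof* — final consonant /f/ (voiceless) → -va → *hehuksofva*.

hehuksofva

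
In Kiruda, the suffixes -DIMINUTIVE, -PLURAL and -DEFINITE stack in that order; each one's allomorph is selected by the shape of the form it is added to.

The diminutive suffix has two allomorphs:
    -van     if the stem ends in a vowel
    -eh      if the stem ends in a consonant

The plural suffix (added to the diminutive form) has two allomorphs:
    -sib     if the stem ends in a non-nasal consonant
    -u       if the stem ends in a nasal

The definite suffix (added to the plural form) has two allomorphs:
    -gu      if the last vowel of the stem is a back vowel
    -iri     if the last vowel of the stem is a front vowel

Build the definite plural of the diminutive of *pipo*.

The final sound of *pipo* is /o/, which is a vowel, so the diminutive suffix is -van, giving *pipovan*.
The diminutive form *pipovan* — final consonant /n/ (a nasal) → -u → *pipovanu*.
The plural form *pipovanu*: last vowel = /u/, a back vowel → -gu → *pipovanugu*.

pipovanugu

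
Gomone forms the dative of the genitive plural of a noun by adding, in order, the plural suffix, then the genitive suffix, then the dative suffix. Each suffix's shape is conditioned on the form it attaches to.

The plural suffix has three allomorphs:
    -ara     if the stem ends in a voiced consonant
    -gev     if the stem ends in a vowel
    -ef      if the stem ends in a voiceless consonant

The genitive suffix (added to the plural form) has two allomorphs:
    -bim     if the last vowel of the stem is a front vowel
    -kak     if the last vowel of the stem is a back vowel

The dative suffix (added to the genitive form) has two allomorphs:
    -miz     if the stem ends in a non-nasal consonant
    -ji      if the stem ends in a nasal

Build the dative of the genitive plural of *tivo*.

tivogevbimji

*tivo* — final sound /o/ (a vowel) → -gev → *tivogev*.
The plural form *tivogev* — last vowel /e/ (a front vowel) → -bim → *tivogevbim*.
Since the final consonant of the genitive form *tivogevbim* is /m/ (a nasal), it takes -ji, giving *tivogevbimji*.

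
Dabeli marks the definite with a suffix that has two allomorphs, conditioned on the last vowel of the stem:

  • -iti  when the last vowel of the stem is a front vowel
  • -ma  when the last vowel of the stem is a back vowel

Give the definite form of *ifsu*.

The last vowel of *ifsu* is /u/, which is a back vowel, so the suffix is -ma, giving *ifsuma*.

ifsuma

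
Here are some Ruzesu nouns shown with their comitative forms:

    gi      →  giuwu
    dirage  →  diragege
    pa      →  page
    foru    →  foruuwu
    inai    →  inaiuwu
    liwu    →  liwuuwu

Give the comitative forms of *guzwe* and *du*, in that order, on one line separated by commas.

guzwege, duuwu

The suffix is conditioned by the last vowel: -uwu when the last vowel of the stem is a high vowel (*gi*, *foru*, *inai*, *liwu*); -ge when the last vowel of the stem is a non-high vowel (*dirage*, *pa*).
*guzwe*: last vowel = /e/, a non-high vowel → -ge → *guzwege*.
The last vowel of *du* is /u/, which is a high vowel, so the suffix is -uwu, giving *duuwu*.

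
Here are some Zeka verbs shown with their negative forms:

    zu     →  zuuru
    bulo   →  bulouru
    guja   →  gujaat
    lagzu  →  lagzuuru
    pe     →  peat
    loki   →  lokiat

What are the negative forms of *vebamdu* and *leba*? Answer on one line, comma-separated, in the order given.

Looking at the last vowel of each stem: -uru when the last vowel of the stem is a rounded vowel (*zu*, *bulo*, *lagzu*); -at when the last vowel of the stem is an unrounded vowel (*guja*, *pe*, *loki*).
*vebamdu* — last vowel /u/ (a rounded vowel) → -uru → *vebamduuru*.
*leba* — last vowel /a/ (an unrounded vowel) → -at → *lebaat*.

vebamduuru, lebaat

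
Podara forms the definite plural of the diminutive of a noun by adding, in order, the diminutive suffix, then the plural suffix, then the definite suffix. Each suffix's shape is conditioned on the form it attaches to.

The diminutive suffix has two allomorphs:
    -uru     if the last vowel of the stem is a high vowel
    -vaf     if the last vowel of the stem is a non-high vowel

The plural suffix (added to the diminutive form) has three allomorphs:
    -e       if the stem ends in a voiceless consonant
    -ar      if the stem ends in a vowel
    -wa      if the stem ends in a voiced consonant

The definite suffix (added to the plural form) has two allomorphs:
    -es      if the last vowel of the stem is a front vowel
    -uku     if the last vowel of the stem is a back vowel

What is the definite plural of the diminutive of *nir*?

niruruaruku

The last vowel of *nir* is /i/, which is a high vowel, so the diminutive suffix is -uru, giving *niruru*.
The final sound of the diminutive form *niruru* is /u/, which is a vowel, so the plural suffix is -ar, giving *niruruar*.
Since the last vowel of the plural form *niruruar* is /a/ (a back vowel), it takes -uku, giving *niruruaruku*.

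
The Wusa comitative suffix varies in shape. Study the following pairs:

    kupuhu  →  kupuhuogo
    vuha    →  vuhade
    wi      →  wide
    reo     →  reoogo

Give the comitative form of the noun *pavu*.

pavuogo

Looking at the last vowel of each stem: -ogo when the last vowel of the stem is a rounded vowel (*kupuhu*, *reo*); -de when the last vowel of the stem is an unrounded vowel (*vuha*, *wi*).
*pavu*: last vowel = /u/, a rounded vowel → -ogo → *pavuogo*.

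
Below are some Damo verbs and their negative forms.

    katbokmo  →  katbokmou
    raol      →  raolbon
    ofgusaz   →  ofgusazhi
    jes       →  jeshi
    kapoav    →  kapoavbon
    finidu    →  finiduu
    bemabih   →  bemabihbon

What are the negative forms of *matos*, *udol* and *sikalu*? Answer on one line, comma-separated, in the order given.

The pattern is sibilance of the final sound: -hi when the stem ends in a sibilant (*ofgusaz*, *jes*); -bon when the stem ends in a non-sibilant consonant (*raol*, *kapoav*, *bemabih*); -u when the stem ends in a vowel (*katbokmo*, *finidu*).
Since the final sound of *matos* is /s/ (a sibilant), it takes -hi, giving *matoshi*.
Since the final sound of *udol* is /l/ (a non-sibilant consonant), it takes -bon, giving *udolbon*.
*sikalu* — final sound /u/ (a vowel) → -u → *sikaluu*.

matoshi, udolbon, sikaluu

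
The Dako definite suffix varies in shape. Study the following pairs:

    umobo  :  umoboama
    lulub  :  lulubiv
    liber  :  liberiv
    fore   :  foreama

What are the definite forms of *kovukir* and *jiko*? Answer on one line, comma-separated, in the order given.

kovukiriv, jikoama

The pattern is consonant vs. vowel: -iv when the stem ends in a consonant (*lulub*, *liber*); -ama when the stem ends in a vowel (*umobo*, *fore*).
*kovukir* — final sound /r/ (a consonant) → -iv → *kovukiriv*.
Since the final sound of *jiko* is /o/ (a vowel), it takes -ama, giving *jikoama*.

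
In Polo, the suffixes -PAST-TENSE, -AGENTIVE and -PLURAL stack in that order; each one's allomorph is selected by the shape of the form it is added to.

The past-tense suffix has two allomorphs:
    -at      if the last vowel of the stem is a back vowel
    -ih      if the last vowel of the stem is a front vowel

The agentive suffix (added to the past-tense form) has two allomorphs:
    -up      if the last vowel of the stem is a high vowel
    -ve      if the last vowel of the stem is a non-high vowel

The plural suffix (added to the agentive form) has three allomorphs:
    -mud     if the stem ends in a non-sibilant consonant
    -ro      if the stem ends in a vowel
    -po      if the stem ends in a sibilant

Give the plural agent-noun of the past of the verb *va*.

*va* — last vowel /a/ (a back vowel) → -at → *vaat*.
The last vowel of the past-tense form *vaat* is /a/, which is a non-high vowel, so the agentive suffix is -ve, giving *vaatve*.
The agentive form *vaatve* — final sound /e/ (a vowel) → -ro → *vaatvero*.

vaatvero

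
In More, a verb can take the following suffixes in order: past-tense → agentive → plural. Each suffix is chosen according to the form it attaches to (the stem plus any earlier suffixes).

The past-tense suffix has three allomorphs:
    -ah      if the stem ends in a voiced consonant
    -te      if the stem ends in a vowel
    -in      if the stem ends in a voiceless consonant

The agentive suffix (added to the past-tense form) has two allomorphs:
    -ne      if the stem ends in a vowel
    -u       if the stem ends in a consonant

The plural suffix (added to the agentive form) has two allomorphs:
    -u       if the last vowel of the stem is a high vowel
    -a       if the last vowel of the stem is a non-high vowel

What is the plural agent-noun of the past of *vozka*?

vozkatenea

*vozka*: final sound = /a/, a vowel → -te → *vozkate*.
The past-tense form *vozkate*: final sound = /e/, a vowel → -ne → *vozkatene*.
The last vowel of the agentive form *vozkatene* is /e/, which is a non-high vowel, so the plural suffix is -a, giving *vozkatenea*.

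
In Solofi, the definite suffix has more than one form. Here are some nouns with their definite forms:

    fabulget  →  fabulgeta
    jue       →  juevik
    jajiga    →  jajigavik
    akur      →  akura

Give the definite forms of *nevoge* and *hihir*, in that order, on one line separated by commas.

The pattern is consonant vs. vowel: -a when the stem ends in a consonant (*fabulget*, *akur*); -vik when the stem ends in a vowel (*jue*, *jajiga*).
Since the final sound of *nevoge* is /e/ (a vowel), it takes -vik, giving *nevogevik*.
*hihir*: final sound = /r/, a consonant → -a → *hihira*.

nevogevik, hihira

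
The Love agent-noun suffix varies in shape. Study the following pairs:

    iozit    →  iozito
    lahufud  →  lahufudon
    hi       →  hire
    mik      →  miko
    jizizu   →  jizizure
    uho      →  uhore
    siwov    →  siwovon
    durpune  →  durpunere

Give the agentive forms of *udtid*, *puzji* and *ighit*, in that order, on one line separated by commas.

udtidon, puzjire, ighito

The suffix is conditioned by the final sound: -o when the stem ends in a voiceless consonant (*iozit*, *mik*); -on when the stem ends in a voiced consonant (*lahufud*, *siwov*); -re when the stem ends in a vowel (*hi*, *jizizu*, *uho*, *durpune*).
*udtid*: final sound = /d/, a voiced consonant → -on → *udtidon*.
The final sound of *puzji* is /i/, which is a vowel, so the suffix is -re, giving *puzjire*.
Since the final sound of *ighit* is /t/ (a voiceless consonant), it takes -o, giving *ighito*.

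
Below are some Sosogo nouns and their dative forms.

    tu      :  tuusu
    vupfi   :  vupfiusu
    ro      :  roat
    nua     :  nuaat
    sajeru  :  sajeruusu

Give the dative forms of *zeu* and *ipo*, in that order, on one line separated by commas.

zeuusu, ipoat

The alternation tracks the last vowel of the stem — -usu when the last vowel of the stem is a high vowel (*tu*, *vupfi*, *sajeru*); -at when the last vowel of the stem is a non-high vowel (*ro*, *nua*).
The last vowel of *zeu* is /u/, which is a high vowel, so the suffix is -usu, giving *zeuusu*.
*ipo*: last vowel = /o/, a non-high vowel → -at → *ipoat*.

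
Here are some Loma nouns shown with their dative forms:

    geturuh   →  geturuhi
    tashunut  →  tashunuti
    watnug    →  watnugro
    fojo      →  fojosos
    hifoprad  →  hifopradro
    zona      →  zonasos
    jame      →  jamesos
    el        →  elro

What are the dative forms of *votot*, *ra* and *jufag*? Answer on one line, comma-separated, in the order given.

vototi, rasos, jufagro

The alternation tracks the final sound of the stem — -i when the stem ends in a voiceless consonant (*geturuh*, *tashunut*); -ro when the stem ends in a voiced consonant (*watnug*, *hifoprad*, *el*); -sos when the stem ends in a vowel (*fojo*, *zona*, *jame*).
*votot* — final sound /t/ (a voiceless consonant) → -i → *vototi*.
*ra* — final sound /a/ (a vowel) → -sos → *rasos*.
*jufag*: final sound = /g/, a voiced consonant → -ro → *jufagro*.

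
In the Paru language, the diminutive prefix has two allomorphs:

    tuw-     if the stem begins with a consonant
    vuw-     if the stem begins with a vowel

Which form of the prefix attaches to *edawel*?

vuw-

The first sound of *edawel* is /e/, which is a vowel, so the prefix is vuw-.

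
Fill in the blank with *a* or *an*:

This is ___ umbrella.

The indefinite article is chosen by the initial *sound* of the following word, not its spelling.
*umbrella* begins with the sound /ʌ/ (u pronounced /ʌ/) — a vowel sound.
So the article is *an*: This is an umbrella.

an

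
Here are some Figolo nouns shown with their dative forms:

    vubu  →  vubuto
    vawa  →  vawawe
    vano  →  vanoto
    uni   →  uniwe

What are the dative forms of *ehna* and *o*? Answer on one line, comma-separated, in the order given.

ehnawe, oto

Looking at the last vowel of each stem: -to when the last vowel of the stem is a rounded vowel (*vubu*, *vano*); -we when the last vowel of the stem is an unrounded vowel (*vawa*, *uni*).
The last vowel of *ehna* is /a/, which is an unrounded vowel, so the suffix is -we, giving *ehnawe*.
*o*: last vowel = /o/, a rounded vowel → -to → *oto*.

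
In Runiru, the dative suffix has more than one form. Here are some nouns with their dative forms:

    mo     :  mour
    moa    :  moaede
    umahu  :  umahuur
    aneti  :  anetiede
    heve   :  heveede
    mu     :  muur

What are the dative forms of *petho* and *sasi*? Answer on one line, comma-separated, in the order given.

The pattern is rounding harmony: -ur when the last vowel of the stem is a rounded vowel (*mo*, *umahu*, *mu*); -ede when the last vowel of the stem is an unrounded vowel (*moa*, *aneti*, *heve*).
*petho*: last vowel = /o/, a rounded vowel → -ur → *pethour*.
Since the last vowel of *sasi* is /i/ (an unrounded vowel), it takes -ede, giving *sasiede*.

pethour, sasiede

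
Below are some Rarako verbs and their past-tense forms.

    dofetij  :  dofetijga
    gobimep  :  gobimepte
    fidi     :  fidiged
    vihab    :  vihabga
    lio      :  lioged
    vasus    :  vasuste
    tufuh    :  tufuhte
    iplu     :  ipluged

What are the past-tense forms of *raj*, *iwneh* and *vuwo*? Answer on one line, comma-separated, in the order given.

The pattern is voicing of the final sound: -te when the stem ends in a voiceless consonant (*gobimep*, *vasus*, *tufuh*); -ga when the stem ends in a voiced consonant (*dofetij*, *vihab*); -ged when the stem ends in a vowel (*fidi*, *lio*, *iplu*).
*raj* — final sound /j/ (a voiced consonant) → -ga → *rajga*.
Since the final sound of *iwneh* is /h/ (a voiceless consonant), it takes -te, giving *iwnehte*.
*vuwo*: final sound = /o/, a vowel → -ged → *vuwoged*.

rajga, iwnehte, vuwoged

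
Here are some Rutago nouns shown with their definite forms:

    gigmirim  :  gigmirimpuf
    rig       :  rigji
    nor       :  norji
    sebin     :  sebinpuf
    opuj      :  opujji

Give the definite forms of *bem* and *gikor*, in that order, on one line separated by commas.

The pattern is nasality of the final consonant: -puf when the stem ends in a nasal (*gigmirim*, *sebin*); -ji when the stem ends in a non-nasal consonant (*rig*, *nor*, *opuj*).
Since the final consonant of *bem* is /m/ (a nasal), it takes -puf, giving *bempuf*.
Since the final consonant of *gikor* is /r/ (non-nasal), it takes -ji, giving *gikorji*.

bempuf, gikorji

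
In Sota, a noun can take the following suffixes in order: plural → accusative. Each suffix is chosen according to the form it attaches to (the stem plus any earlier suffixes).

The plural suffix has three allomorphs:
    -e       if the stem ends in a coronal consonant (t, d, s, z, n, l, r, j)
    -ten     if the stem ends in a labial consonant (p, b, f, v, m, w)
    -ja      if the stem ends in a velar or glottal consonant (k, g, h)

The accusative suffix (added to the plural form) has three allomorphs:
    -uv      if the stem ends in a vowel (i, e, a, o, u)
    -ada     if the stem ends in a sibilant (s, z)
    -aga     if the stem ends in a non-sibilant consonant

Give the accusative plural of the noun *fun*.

Since the final consonant of *fun* is /n/ (coronal), it takes -e, giving *fune*.
The plural form *fune*: final sound = /e/, a vowel → -uv → *funeuv*.

funeuv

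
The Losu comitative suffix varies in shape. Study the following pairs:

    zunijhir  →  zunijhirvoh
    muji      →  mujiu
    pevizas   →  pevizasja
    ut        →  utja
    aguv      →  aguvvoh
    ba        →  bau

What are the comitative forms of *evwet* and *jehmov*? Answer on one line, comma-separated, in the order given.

The alternation tracks the final sound of the stem — -ja when the stem ends in a voiceless consonant (*pevizas*, *ut*); -voh when the stem ends in a voiced consonant (*zunijhir*, *aguv*); -u when the stem ends in a vowel (*muji*, *ba*).
The final sound of *evwet* is /t/, which is a voiceless consonant, so the suffix is -ja, giving *evwetja*.
*jehmov*: final sound = /v/, a voiced consonant → -voh → *jehmovvoh*.

evwetja, jehmovvoh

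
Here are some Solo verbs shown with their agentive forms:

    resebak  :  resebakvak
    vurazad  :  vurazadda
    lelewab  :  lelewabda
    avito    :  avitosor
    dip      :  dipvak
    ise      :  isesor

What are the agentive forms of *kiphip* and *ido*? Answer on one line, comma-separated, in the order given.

kiphipvak, idosor

The suffix is conditioned by the final sound: -vak when the stem ends in a voiceless consonant (*resebak*, *dip*); -da when the stem ends in a voiced consonant (*vurazad*, *lelewab*); -sor when the stem ends in a vowel (*avito*, *ise*).
*kiphip*: final sound = /p/, a voiceless consonant → -vak → *kiphipvak*.
Since the final sound of *ido* is /o/ (a vowel), it takes -sor, giving *idosor*.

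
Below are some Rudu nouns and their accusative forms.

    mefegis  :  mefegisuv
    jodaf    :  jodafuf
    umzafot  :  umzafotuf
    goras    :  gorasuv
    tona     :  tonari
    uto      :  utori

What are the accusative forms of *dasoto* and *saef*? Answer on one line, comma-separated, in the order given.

The pattern is sibilance of the final sound: -uv when the stem ends in a sibilant (*mefegis*, *goras*); -uf when the stem ends in a non-sibilant consonant (*jodaf*, *umzafot*); -ri when the stem ends in a vowel (*tona*, *uto*).
*dasoto* — final sound /o/ (a vowel) → -ri → *dasotori*.
Since the final sound of *saef* is /f/ (a non-sibilant consonant), it takes -uf, giving *saefuf*.

dasotori, saefuf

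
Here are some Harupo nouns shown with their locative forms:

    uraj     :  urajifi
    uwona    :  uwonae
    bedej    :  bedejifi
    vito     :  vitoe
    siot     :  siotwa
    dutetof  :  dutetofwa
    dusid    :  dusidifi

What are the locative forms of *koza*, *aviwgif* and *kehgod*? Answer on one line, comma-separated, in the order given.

Looking at the final sound of each stem: -wa when the stem ends in a voiceless consonant (*siot*, *dutetof*); -ifi when the stem ends in a voiced consonant (*uraj*, *bedej*, *dusid*); -e when the stem ends in a vowel (*uwona*, *vito*).
*koza* — final sound /a/ (a vowel) → -e → *kozae*.
*aviwgif* — final sound /f/ (a voiceless consonant) → -wa → *aviwgifwa*.
*kehgod*: final sound = /d/, a voiced consonant → -ifi → *kehgodifi*.

kozae, aviwgifwa, kehgodifi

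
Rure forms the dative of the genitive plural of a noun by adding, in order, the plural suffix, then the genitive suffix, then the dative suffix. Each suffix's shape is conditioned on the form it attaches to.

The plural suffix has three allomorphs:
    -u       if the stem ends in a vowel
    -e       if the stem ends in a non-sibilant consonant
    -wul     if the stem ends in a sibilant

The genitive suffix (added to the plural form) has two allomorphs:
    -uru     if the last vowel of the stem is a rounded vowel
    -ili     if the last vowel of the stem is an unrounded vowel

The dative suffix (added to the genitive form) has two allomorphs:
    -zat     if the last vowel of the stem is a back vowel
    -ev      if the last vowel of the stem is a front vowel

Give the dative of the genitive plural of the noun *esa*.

*esa* — final sound /a/ (a vowel) → -u → *esau*.
The plural form *esau* — last vowel /u/ (a rounded vowel) → -uru → *esauuru*.
Since the last vowel of the genitive form *esauuru* is /u/ (a back vowel), it takes -zat, giving *esauuruzat*.

esauuruzat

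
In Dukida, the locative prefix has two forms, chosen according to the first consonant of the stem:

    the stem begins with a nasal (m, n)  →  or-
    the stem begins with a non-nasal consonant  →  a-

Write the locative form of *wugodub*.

awugodub

*wugodub*: first consonant = /w/, non-nasal → a- → *awugodub*.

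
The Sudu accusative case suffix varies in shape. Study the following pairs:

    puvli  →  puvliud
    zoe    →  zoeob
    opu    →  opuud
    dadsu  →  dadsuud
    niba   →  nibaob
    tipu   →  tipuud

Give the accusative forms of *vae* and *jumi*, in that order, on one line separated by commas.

Looking at the last vowel of each stem: -ud when the last vowel of the stem is a high vowel (*puvli*, *opu*, *dadsu*, *tipu*); -ob when the last vowel of the stem is a non-high vowel (*zoe*, *niba*).
Since the last vowel of *vae* is /e/ (a non-high vowel), it takes -ob, giving *vaeob*.
The last vowel of *jumi* is /i/, which is a high vowel, so the suffix is -ud, giving *jumiud*.

vaeob, jumiud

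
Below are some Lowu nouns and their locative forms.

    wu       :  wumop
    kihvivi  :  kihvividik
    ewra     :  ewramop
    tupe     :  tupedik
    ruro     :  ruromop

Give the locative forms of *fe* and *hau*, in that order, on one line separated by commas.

fedik, haumop

The alternation tracks the last vowel of the stem — -dik when the last vowel of the stem is a front vowel (*kihvivi*, *tupe*); -mop when the last vowel of the stem is a back vowel (*wu*, *ewra*, *ruro*).
*fe*: last vowel = /e/, a front vowel → -dik → *fedik*.
The last vowel of *hau* is /u/, which is a back vowel, so the suffix is -mop, giving *haumop*.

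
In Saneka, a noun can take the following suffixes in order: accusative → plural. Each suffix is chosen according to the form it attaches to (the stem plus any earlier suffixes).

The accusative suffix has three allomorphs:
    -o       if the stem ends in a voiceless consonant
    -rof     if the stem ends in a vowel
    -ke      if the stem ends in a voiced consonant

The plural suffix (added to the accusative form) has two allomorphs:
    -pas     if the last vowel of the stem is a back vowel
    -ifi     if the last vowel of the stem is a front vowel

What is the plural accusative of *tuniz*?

*tuniz*: final sound = /z/, a voiced consonant → -ke → *tunizke*.
The last vowel of the accusative form *tunizke* is /e/, which is a front vowel, so the plural suffix is -ifi, giving *tunizkeifi*.

tunizkeifi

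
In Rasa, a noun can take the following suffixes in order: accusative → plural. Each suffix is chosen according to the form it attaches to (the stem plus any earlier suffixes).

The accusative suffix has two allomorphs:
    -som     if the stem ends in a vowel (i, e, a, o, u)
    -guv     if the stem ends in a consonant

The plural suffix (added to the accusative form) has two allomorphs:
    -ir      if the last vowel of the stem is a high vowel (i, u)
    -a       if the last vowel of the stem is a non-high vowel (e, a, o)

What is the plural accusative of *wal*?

Since the final sound of *wal* is /l/ (a consonant), it takes -guv, giving *walguv*.
The last vowel of the accusative form *walguv* is /u/, which is a high vowel, so the plural suffix is -ir, giving *walguvir*.

walguvir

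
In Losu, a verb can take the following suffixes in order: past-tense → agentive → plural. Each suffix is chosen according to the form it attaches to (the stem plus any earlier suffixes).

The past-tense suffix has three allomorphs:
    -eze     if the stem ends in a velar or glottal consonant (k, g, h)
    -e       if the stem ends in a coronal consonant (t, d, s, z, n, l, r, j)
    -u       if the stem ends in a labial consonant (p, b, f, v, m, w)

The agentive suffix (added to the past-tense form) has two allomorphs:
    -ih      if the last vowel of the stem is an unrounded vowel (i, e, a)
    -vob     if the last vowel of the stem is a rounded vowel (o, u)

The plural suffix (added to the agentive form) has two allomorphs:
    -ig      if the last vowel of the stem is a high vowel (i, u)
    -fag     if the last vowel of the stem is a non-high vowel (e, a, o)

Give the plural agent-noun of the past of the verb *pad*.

padeihig

The final consonant of *pad* is /d/, which is coronal, so the past-tense suffix is -e, giving *pade*.
The past-tense form *pade* — last vowel /e/ (an unrounded vowel) → -ih → *padeih*.
The last vowel of the agentive form *padeih* is /i/, which is a high vowel, so the plural suffix is -ig, giving *padeihig*.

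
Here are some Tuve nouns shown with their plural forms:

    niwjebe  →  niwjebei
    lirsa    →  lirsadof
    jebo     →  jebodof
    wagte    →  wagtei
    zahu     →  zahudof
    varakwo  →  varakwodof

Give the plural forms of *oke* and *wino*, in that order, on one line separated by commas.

The alternation tracks the last vowel of the stem — -i when the last vowel of the stem is a front vowel (*niwjebe*, *wagte*); -dof when the last vowel of the stem is a back vowel (*lirsa*, *jebo*, *zahu*, *varakwo*).
Since the last vowel of *oke* is /e/ (a front vowel), it takes -i, giving *okei*.
*wino*: last vowel = /o/, a back vowel → -dof → *winodof*.

okei, winodof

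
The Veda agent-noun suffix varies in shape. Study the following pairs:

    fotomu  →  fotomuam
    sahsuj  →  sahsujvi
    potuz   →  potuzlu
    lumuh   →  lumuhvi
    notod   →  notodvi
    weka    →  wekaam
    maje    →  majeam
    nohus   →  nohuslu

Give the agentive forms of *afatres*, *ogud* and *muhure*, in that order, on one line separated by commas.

The alternation tracks the final sound of the stem — -lu when the stem ends in a sibilant (*potuz*, *nohus*); -vi when the stem ends in a non-sibilant consonant (*sahsuj*, *lumuh*, *notod*); -am when the stem ends in a vowel (*fotomu*, *weka*, *maje*).
Since the final sound of *afatres* is /s/ (a sibilant), it takes -lu, giving *afatreslu*.
The final sound of *ogud* is /d/, which is a non-sibilant consonant, so the suffix is -vi, giving *ogudvi*.
Since the final sound of *muhure* is /e/ (a vowel), it takes -am, giving *muhuream*.

afatreslu, ogudvi, muhuream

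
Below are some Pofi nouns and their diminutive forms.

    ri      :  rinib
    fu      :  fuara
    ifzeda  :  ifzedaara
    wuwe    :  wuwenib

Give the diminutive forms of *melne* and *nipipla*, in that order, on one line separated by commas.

melnenib, nipiplaara

Looking at the last vowel of each stem: -nib when the last vowel of the stem is a front vowel (*ri*, *wuwe*); -ara when the last vowel of the stem is a back vowel (*fu*, *ifzeda*).
*melne* — last vowel /e/ (a front vowel) → -nib → *melnenib*.
*nipipla* — last vowel /a/ (a back vowel) → -ara → *nipiplaara*.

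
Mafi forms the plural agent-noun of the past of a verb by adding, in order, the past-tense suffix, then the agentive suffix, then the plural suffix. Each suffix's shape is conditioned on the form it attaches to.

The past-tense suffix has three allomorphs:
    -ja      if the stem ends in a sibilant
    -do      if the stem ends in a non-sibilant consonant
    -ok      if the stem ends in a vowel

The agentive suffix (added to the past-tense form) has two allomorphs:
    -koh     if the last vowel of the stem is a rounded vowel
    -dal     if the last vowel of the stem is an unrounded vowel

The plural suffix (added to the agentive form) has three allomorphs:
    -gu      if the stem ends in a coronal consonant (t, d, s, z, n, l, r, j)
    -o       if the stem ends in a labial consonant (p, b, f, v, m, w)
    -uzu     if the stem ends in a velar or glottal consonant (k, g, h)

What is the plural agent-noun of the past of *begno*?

begnookkohuzu

*begno* — final sound /o/ (a vowel) → -ok → *begnook*.
The past-tense form *begnook* — last vowel /o/ (a rounded vowel) → -koh → *begnookkoh*.
Since the final consonant of the agentive form *begnookkoh* is /h/ (velar/glottal), it takes -uzu, giving *begnookkohuzu*.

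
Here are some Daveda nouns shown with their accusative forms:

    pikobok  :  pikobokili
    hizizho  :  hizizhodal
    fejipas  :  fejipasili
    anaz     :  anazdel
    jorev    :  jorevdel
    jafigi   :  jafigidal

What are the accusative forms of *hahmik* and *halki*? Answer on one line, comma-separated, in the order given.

The suffix is conditioned by the final sound: -ili when the stem ends in a voiceless consonant (*pikobok*, *fejipas*); -del when the stem ends in a voiced consonant (*anaz*, *jorev*); -dal when the stem ends in a vowel (*hizizho*, *jafigi*).
*hahmik*: final sound = /k/, a voiceless consonant → -ili → *hahmikili*.
*halki*: final sound = /i/, a vowel → -dal → *halkidal*.

hahmikili, halkidal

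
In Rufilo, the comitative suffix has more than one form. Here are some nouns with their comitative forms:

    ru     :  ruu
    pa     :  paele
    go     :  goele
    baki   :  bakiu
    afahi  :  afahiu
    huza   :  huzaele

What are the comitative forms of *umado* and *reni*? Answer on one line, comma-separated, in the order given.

umadoele, reniu

Looking at the last vowel of each stem: -u when the last vowel of the stem is a high vowel (*ru*, *baki*, *afahi*); -ele when the last vowel of the stem is a non-high vowel (*pa*, *go*, *huza*).
Since the last vowel of *umado* is /o/ (a non-high vowel), it takes -ele, giving *umadoele*.
The last vowel of *reni* is /i/, which is a high vowel, so the suffix is -u, giving *reniu*.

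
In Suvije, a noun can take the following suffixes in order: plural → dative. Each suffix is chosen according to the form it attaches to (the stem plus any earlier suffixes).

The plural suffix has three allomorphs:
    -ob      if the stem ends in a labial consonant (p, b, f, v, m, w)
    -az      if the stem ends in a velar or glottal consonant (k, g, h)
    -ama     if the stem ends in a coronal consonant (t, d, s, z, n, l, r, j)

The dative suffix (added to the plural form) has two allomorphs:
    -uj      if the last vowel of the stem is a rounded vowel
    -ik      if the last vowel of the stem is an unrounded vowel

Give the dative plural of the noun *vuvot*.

vuvotamaik

Since the final consonant of *vuvot* is /t/ (coronal), it takes -ama, giving *vuvotama*.
The last vowel of the plural form *vuvotama* is /a/, which is an unrounded vowel, so the dative suffix is -ik, giving *vuvotamaik*.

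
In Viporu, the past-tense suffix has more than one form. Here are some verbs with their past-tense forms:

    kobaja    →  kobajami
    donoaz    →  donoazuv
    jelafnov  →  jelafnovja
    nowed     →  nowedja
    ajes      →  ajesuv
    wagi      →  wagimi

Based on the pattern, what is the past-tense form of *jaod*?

Looking at the final sound of each stem: -uv when the stem ends in a sibilant (*donoaz*, *ajes*); -ja when the stem ends in a non-sibilant consonant (*jelafnov*, *nowed*); -mi when the stem ends in a vowel (*kobaja*, *wagi*).
*jaod* — final sound /d/ (a non-sibilant consonant) → -ja → *jaodja*.

jaodja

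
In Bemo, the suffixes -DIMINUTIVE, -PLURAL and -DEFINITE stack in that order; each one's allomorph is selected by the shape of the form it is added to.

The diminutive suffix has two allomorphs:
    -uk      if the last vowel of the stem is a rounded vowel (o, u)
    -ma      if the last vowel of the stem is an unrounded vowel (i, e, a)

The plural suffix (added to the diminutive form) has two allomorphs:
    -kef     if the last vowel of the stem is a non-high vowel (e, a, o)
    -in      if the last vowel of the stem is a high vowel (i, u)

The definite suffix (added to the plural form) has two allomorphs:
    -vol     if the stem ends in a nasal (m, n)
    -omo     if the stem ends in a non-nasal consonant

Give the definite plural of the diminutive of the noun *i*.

Since the last vowel of *i* is /i/ (an unrounded vowel), it takes -ma, giving *ima*.
The diminutive form *ima* — last vowel /a/ (a non-high vowel) → -kef → *imakef*.
Since the final consonant of the plural form *imakef* is /f/ (non-nasal), it takes -omo, giving *imakefomo*.

imakefomo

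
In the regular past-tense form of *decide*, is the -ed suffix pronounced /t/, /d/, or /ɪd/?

The stem *decide* ends in /t/ or /d/.
The -ed suffix is realized as /ɪd/ after /t, d/; as /t/ after other voiceless consonants; and as /d/ after other voiced sounds.
So -ed on *decide* is pronounced /ɪd/.

/ɪd/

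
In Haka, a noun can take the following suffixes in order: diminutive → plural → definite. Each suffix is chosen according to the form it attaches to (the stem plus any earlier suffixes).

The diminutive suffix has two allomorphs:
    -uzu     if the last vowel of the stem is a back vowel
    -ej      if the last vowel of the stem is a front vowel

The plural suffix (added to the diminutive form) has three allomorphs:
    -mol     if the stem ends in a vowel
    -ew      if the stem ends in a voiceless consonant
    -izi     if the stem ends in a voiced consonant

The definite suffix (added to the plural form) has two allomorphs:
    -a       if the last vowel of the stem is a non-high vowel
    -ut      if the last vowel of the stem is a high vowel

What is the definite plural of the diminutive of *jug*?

*jug* — last vowel /u/ (a back vowel) → -uzu → *juguzu*.
The diminutive form *juguzu*: final sound = /u/, a vowel → -mol → *juguzumol*.
Since the last vowel of the plural form *juguzumol* is /o/ (a non-high vowel), it takes -a, giving *juguzumola*.

juguzumola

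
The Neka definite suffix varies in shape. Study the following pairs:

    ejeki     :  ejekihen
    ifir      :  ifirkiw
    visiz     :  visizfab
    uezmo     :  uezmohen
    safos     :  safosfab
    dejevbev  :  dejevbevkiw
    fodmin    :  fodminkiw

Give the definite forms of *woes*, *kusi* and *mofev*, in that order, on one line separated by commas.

woesfab, kusihen, mofevkiw

The suffix is conditioned by the final sound: -fab when the stem ends in a sibilant (*visiz*, *safos*); -kiw when the stem ends in a non-sibilant consonant (*ifir*, *dejevbev*, *fodmin*); -hen when the stem ends in a vowel (*ejeki*, *uezmo*).
*woes* — final sound /s/ (a sibilant) → -fab → *woesfab*.
*kusi*: final sound = /i/, a vowel → -hen → *kusihen*.
The final sound of *mofev* is /v/, which is a non-sibilant consonant, so the suffix is -kiw, giving *mofevkiw*.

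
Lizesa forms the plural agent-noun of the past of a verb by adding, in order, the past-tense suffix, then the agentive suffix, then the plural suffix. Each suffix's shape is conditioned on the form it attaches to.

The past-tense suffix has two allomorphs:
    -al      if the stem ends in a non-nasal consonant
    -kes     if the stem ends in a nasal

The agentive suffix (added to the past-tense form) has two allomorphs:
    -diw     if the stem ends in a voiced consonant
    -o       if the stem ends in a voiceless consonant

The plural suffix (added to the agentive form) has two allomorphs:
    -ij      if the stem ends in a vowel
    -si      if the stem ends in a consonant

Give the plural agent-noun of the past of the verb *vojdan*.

*vojdan*: final consonant = /n/, a nasal → -kes → *vojdankes*.
Since the final consonant of the past-tense form *vojdankes* is /s/ (voiceless), it takes -o, giving *vojdankeso*.
The final sound of the agentive form *vojdankeso* is /o/, which is a vowel, so the plural suffix is -ij, giving *vojdankesoij*.

vojdankesoij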